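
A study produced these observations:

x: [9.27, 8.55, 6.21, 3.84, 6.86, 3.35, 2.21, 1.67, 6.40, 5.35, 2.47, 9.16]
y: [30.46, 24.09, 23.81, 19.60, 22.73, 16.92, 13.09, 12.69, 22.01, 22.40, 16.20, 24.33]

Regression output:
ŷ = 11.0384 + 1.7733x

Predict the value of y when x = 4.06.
ŷ = 18.2380

To predict y for x = 4.06, substitute into the regression equation:

ŷ = 11.0384 + 1.7733 × 4.06
ŷ = 11.0384 + 7.1996
ŷ = 18.2380

This is a point prediction; actual observations scatter around it by roughly the residual standard deviation.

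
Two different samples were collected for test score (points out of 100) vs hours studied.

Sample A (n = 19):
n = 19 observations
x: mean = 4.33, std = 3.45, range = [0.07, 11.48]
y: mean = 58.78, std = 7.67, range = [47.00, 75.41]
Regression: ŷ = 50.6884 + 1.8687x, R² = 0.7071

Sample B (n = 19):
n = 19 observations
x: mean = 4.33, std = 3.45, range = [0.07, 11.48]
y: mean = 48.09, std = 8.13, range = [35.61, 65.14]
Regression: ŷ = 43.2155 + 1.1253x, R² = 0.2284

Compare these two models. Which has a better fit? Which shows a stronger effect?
Model A has the better fit (R² = 0.7071 vs 0.2284). Model A shows the stronger effect (|β₁| = 1.8687 vs 1.1253).

Model Comparison:

Goodness of fit (R²):
- Model A: R² = 0.7071 → 70.71% of variance in test score explained
- Model B: R² = 0.2284 → 22.84% of variance in test score explained
- 0.7071 > 0.2284 → Model A has the better fit

Strength of effect — compare |β₁|:
- Model A: β₁ = 1.8687 → predicted test score rises 1.8687 points per additional hour of study time
- Model B: β₁ = 1.1253 → predicted test score rises 1.1253 points per additional hour of study time
- |1.8687| > |1.1253| → Model A shows the stronger marginal effect

Note: A better fit (higher R²) doesn't necessarily mean a more important relationship.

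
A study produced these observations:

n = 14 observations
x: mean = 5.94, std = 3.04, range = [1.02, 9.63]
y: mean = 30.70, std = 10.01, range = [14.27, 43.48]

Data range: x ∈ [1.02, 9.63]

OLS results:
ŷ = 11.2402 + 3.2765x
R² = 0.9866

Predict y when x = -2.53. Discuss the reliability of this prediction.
ŷ = 2.9507, but this is extrapolation (below the data range [1.02, 9.63]) and may be unreliable.

Prediction calculation:
ŷ = 11.2402 + 3.2765 × (-2.53)
ŷ = 2.9507

Reliability:
- Data range: x ∈ [1.02, 9.63]
- Prediction point: x = -2.53 is 3.55 units below the observed range → this is EXTRAPOLATION, not interpolation

Why that matters here:
- There are no observations near this x to validate the fitted line there
- The standard error of prediction grows with (x − x̄)², and x = -2.53 is far from x̄ = 5.94
- Real relationships often flatten, saturate, or turn nonlinear at extremes

Report the number if required, but flag clearly that it is an extrapolation.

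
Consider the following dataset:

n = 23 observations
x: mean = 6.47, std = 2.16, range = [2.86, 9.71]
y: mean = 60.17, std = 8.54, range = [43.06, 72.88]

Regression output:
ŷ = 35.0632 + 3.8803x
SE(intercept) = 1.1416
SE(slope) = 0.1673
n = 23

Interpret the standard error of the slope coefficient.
SE(slope) = 0.1673 measures the uncertainty in the estimated slope. The coefficient is estimated precisely (SE/|β̂₁| = 4.3%).

SE(β̂₁) = s / √Sxx, where s is the residual standard deviation and Sxx = Σ(x − x̄)². It is the yardstick for how far β̂₁ = 3.8803 could plausibly be from the true slope.

Relative precision:
- SE / |β̂₁| = 0.1673 / 3.8803 = 4.3%
- Rule of thumb (under 20%: precise; 20% to under 50%: moderately precise; 50% or more: imprecise) → precise

Link to the t-test: t = β̂₁ / SE(β̂₁) = 3.8803 / 0.1673 = 23.1937, the statistic for H₀: β₁ = 0.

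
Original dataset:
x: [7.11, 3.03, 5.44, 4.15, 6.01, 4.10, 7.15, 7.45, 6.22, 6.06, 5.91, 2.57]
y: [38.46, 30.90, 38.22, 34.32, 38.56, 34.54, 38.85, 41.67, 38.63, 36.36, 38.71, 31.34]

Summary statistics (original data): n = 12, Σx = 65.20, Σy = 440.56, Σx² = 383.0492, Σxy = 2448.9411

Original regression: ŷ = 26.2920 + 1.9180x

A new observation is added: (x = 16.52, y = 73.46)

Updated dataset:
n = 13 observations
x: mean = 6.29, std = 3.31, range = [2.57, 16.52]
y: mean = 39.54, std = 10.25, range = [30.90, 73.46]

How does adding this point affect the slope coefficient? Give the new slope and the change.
The slope changes from 1.9180 to 3.0318 (change of +1.1138, or +58.1%).

The new point has HIGH LEVERAGE: x = 16.52 is far from the original mean x̄ = 65.20/12 ≈ 5.43 (original range [2.57, 7.45]).

Step 1: Update the sums with the new point (n goes from 12 to 13)
Σx  = 65.20 + 16.52 = 81.72
Σy  = 440.56 + 73.46 = 514.02
Σx² = 383.0492 + 16.52² = 383.0492 + 272.9104 = 655.9596
Σxy = 2448.9411 + 16.52×73.46 = 2448.9411 + 1213.5592 = 3662.5003

Step 2: Recompute the slope with b₁ = (nΣxy − ΣxΣy) / (nΣx² − (Σx)²)
Numerator   = 13×3662.5003 − 81.72×514.02 = 47612.5039 − 42005.7144 = 5606.7895
Denominator = 13×655.9596 − 81.72² = 8527.4748 − 6678.1584 = 1849.3164
b₁(new) = 5606.7895 / 1849.3164 = 3.0318

(Same formula on the original sums: (12×2448.9411 − 65.20×440.56) / (12×383.0492 − 65.20²) = 662.7812 / 345.5504 = 1.9180, matching the given fit.)

Step 3: Change in slope
Δβ₁ = 3.0318 − 1.9180 = +1.1138
Relative change = +1.1138 / 1.9180 × 100% = +58.1%
→ the slope increases when the point is added.

A high-leverage point only changes the slope if it is off the original line; here y = 73.46 is above the original trend, so the slope increases.
In practice: investigate whether it comes from the same population as the rest of the sample; examine leverage (hᵢ) and Cook's distance rather than deleting it automatically.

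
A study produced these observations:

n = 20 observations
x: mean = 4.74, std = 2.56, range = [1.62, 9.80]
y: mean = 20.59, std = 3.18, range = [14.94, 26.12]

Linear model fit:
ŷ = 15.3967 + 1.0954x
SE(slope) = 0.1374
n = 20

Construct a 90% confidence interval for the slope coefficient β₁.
The 90% CI for β₁ is (0.8571, 1.3337)

Confidence interval for the slope:

The 90% CI for β₁ is: β̂₁ ± t*(α/2, n-2) × SE(β̂₁)

Step 1: Find critical t-value
- Confidence level = 0.9
- Degrees of freedom = n - 2 = 20 - 2 = 18
- t*(α/2, 18) = 1.7341

Step 2: Calculate margin of error
Margin = 1.7341 × 0.1374 = 0.2383

Step 3: Construct interval
CI = 1.0954 ± 0.2383
CI = (0.8571, 1.3337)

Interpretation: each one-unit increase in x is associated with a change in mean y of between 0.8571 and 1.3337, with 90% confidence.
The interval does not include 0, suggesting a significant linear relationship.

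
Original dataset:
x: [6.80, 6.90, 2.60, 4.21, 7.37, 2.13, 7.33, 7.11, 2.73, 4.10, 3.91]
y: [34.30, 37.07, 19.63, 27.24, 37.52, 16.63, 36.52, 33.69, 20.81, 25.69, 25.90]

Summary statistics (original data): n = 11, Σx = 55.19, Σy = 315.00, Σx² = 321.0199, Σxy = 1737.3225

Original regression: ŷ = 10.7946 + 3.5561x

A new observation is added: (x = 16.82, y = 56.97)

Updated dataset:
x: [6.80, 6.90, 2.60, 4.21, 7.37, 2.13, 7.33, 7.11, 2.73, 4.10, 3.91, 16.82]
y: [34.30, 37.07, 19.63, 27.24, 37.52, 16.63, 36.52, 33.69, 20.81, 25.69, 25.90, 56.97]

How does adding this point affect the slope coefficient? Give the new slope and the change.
Adding the point moves β₁ from 3.5561 to 2.6973, i.e. it decreases by 0.8588 (-24.2%).

x = 16.82 lies well outside the original x-range [2.13, 7.37] (x̄ ≈ 5.02), so this observation has high leverage and can move the slope substantially.

Step 1: Update the sums with the new point (n goes from 11 to 12)
Σx  = 55.19 + 16.82 = 72.01
Σy  = 315.00 + 56.97 = 371.97
Σx² = 321.0199 + 16.82² = 321.0199 + 282.9124 = 603.9323
Σxy = 1737.3225 + 16.82×56.97 = 1737.3225 + 958.2354 = 2695.5579

Step 2: Recompute the slope with b₁ = (nΣxy − ΣxΣy) / (nΣx² − (Σx)²)
Numerator   = 12×2695.5579 − 72.01×371.97 = 32346.6948 − 26785.5597 = 5561.1351
Denominator = 12×603.9323 − 72.01² = 7247.1876 − 5185.4401 = 2061.7475
b₁(new) = 5561.1351 / 2061.7475 = 2.6973

(Same formula on the original sums: (11×1737.3225 − 55.19×315.00) / (11×321.0199 − 55.19²) = 1725.6975 / 485.2828 = 3.5561, matching the given fit.)

Step 3: Change in slope
Δβ₁ = 2.6973 − 3.5561 = -0.8588
Relative change = -0.8588 / 3.5561 × 100% = -24.2%
→ the slope decreases when the point is added.

A high-leverage point only changes the slope if it is off the original line; here y = 56.97 is below the original trend, so the slope decreases.
In practice: refit with and without it and report both if conclusions differ; examine leverage (hᵢ) and Cook's distance rather than deleting it automatically.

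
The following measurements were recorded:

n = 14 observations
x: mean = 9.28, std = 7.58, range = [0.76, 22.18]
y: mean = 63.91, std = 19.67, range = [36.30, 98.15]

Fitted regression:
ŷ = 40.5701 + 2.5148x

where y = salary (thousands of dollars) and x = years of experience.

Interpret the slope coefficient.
On average, salary is about 2.5148 thousand dollars higher for every extra year of experience.

The slope β₁ = 2.5148 gives the rate at which the fitted salary changes with experience.

Interpretation:
- Experience up by 1 year → predicted salary increases by 2.5148 thousand dollars
- This is a linear approximation: the same per-unit change is assumed across the whole observed x range
- The slope describes association in these data, not necessarily a causal effect

(β₀ = 40.5701 is the fitted value at x = 0 and is not part of the slope interpretation.)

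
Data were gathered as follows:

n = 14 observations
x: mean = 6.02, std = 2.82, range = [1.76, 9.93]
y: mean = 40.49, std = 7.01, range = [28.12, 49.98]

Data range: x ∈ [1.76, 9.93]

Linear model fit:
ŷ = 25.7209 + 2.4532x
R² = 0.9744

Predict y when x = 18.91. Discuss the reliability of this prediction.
ŷ = 72.1109 (extrapolation — x = 18.91 lies outside [1.76, 9.93], so reliability is low).

Prediction calculation:
ŷ = 25.7209 + 2.4532 × 18.91
ŷ = 72.1109

Reliability:
- Data range: x ∈ [1.76, 9.93]
- Prediction point: x = 18.91 is 8.98 units above the observed range → this is EXTRAPOLATION, not interpolation

Why that matters here:
- Real relationships often flatten, saturate, or turn nonlinear at extremes
- R² describes fit only over the sampled x values; it says nothing about behaviour beyond them
- The standard error of prediction grows with (x − x̄)², and x = 18.91 is far from x̄ = 6.02

Report the number if required, but flag clearly that it is an extrapolation.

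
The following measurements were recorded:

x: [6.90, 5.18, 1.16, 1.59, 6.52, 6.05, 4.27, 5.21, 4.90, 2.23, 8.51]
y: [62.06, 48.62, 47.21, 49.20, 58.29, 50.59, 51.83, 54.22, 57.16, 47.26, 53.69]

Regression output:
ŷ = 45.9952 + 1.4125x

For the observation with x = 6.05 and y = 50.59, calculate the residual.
Residual = -3.9508

The residual is the difference between the actual value and the predicted value:

Residual = y - ŷ

Step 1: Calculate predicted value
ŷ = 45.9952 + 1.4125 × 6.05
ŷ = 54.5408

Step 2: Calculate residual
Residual = 50.59 - 54.5408
Residual = -3.9508

The residual is negative, so the observed y = 50.59 sits below the regression line (the line overestimates it by 3.9508).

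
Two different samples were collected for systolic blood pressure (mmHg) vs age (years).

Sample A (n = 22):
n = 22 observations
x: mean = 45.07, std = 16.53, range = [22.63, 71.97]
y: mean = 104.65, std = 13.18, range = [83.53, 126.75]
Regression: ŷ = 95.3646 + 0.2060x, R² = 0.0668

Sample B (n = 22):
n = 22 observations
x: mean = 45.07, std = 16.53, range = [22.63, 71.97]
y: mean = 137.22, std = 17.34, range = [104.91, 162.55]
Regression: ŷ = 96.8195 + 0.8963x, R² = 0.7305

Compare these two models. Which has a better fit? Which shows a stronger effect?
Model B has the better fit (R² = 0.7305 vs 0.0668). Model B shows the stronger effect (|β₁| = 0.8963 vs 0.2060).

Model Comparison:

Fit — compare R²:
- Model A: R² = 0.0668 → 6.68% of variance in blood pressure explained
- Model B: R² = 0.7305 → 73.05% of variance in blood pressure explained
- 0.7305 > 0.0668 → Model B has the better fit

Which has the larger per-year effect? (|β₁|)
- Model A: β₁ = 0.2060 → predicted blood pressure rises 0.2060 mmHg per additional year of age
- Model B: β₁ = 0.8963 → predicted blood pressure rises 0.8963 mmHg per additional year of age
- |0.2060| < |0.8963| → Model B shows the stronger marginal effect

Notes:
- A steeper slope doesn't make a better model if the scatter around the line is large.
- R² measures how tightly points cluster around the line; β₁ measures how steep the line is — they answer different questions.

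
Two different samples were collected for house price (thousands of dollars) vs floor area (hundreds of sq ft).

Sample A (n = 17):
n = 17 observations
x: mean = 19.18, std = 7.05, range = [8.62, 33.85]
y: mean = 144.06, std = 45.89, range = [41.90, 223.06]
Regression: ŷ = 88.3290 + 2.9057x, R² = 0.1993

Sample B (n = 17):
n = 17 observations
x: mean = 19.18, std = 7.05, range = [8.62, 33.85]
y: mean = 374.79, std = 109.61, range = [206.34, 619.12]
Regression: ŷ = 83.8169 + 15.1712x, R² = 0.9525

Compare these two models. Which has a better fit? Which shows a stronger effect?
Model B has the better fit (R² = 0.9525 vs 0.1993). Model B shows the stronger effect (|β₁| = 15.1712 vs 2.9057).

Model Comparison:

Fit — compare R²:
- Model A: R² = 0.1993 → 19.93% of variance in house price explained
- Model B: R² = 0.9525 → 95.25% of variance in house price explained
- 0.9525 > 0.1993 → Model B has the better fit

Effect size (slope magnitude):
- Model A: β₁ = 2.9057 → predicted house price rises 2.9057 thousand dollars per additional hundred sq ft of floor area
- Model B: β₁ = 15.1712 → predicted house price rises 15.1712 thousand dollars per additional hundred sq ft of floor area
- |2.9057| < |15.1712| → Model B shows the stronger marginal effect

Note: The two samples could reflect different populations, time periods, or measurement quality.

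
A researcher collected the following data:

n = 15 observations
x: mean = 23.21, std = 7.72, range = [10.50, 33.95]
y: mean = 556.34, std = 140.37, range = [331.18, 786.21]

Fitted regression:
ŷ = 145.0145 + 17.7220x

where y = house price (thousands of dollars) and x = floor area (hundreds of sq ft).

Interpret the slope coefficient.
An increase of one hundred sq ft in floor area is associated with a 17.7220 thousand dollars increase in predicted house price.

β₁ = 17.7220 is the change in predicted house price (thousand dollars) per additional hundred sq ft of floor area.

Interpretation:
- Floor area up by 1 hundred sq ft → predicted house price increases by 17.7220 thousand dollars
- The effect is assumed constant over the observed range of x (linearity)
- The slope describes association in these data, not necessarily a causal effect

(β₀ = 145.0145 is the fitted value at x = 0 and is not part of the slope interpretation.)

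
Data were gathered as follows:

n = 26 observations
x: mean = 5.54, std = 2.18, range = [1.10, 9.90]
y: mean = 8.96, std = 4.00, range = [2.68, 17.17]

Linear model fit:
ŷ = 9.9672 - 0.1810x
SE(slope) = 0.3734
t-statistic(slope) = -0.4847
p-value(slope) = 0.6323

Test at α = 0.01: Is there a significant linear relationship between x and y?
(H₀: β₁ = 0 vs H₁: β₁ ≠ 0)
p-value = 0.6323 ≥ α = 0.01, so we fail to reject H₀. The relationship is not significant.

Hypothesis test for the slope coefficient:

H₀: β₁ = 0 (no linear relationship)
H₁: β₁ ≠ 0 (linear relationship exists)

Test statistic: t = β̂₁ / SE(β̂₁) = -0.1810 / 0.3734 = -0.4847

p = 0.6323: how often a slope estimate this far from 0 (in SE units) would arise by chance if β₁ were truly 0.

Decision rule: reject H₀ if p-value < α.
p-value = 0.6323 ≥ α = 0.01 → fail to reject H₀.

Conclusion: the linear association between x and y is not significant at the 1% level.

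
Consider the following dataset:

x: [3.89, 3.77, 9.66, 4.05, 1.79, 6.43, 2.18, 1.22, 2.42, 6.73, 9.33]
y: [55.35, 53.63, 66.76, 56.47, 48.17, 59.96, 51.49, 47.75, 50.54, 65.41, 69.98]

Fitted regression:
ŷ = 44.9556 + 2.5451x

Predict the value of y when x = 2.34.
ŷ = 50.9111

To predict y for x = 2.34, substitute into the regression equation:

ŷ = 44.9556 + 2.5451 × 2.34
ŷ = 44.9556 + 5.9555
ŷ = 50.9111

This is a point prediction; actual observations scatter around it by roughly the residual standard deviation.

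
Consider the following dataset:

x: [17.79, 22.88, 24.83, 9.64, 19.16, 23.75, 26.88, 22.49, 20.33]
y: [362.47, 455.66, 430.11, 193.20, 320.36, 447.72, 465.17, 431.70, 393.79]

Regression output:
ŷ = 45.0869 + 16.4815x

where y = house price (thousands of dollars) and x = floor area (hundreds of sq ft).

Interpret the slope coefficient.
On average, house price is about 16.4815 thousand dollars higher for every extra hundred sq ft of floor area.

β₁ = 16.4815 is the change in predicted house price (thousand dollars) per additional hundred sq ft of floor area.

Interpretation:
- Floor area up by 1 hundred sq ft → predicted house price increases by 16.4815 thousand dollars
- The effect is assumed constant over the observed range of x (linearity)

(β₀ = 45.0869 is the fitted value at x = 0 and is not part of the slope interpretation.)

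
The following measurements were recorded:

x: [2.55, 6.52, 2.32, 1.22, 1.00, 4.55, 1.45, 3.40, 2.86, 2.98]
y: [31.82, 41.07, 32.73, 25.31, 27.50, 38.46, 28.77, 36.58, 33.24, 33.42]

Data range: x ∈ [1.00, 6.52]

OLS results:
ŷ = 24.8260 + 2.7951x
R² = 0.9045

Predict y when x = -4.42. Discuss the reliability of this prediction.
ŷ = 12.4717, but this is extrapolation (below the data range [1.00, 6.52]) and may be unreliable.

Prediction calculation:
ŷ = 24.8260 + 2.7951 × (-4.42)
ŷ = 12.4717

Reliability:
- Data range: x ∈ [1.00, 6.52]
- Prediction point: x = -4.42 is 5.42 units below the observed range → this is EXTRAPOLATION, not interpolation

Why that matters here:
- The standard error of prediction grows with (x − x̄)², and x = -4.42 is far from x̄ = 2.88
- Real relationships often flatten, saturate, or turn nonlinear at extremes
- R² describes fit only over the sampled x values; it says nothing about behaviour beyond them

Report the number if required, but flag clearly that it is an extrapolation.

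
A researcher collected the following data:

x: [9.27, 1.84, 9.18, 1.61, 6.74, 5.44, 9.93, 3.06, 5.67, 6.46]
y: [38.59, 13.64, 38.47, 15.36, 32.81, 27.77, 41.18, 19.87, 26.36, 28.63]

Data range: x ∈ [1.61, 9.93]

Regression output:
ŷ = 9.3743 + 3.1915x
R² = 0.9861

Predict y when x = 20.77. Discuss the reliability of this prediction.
ŷ = 75.6618, but this is extrapolation (above the data range [1.61, 9.93]) and may be unreliable.

Prediction calculation:
ŷ = 9.3743 + 3.1915 × 20.77
ŷ = 75.6618

Reliability:
- Data range: x ∈ [1.61, 9.93]
- Prediction point: x = 20.77 is 10.84 units above the observed range → this is EXTRAPOLATION, not interpolation

Why that matters here:
- There are no observations near this x to validate the fitted line there
- R² describes fit only over the sampled x values; it says nothing about behaviour beyond them
- The linear relationship may not hold outside the observed range

Report the number if required, but flag clearly that it is an extrapolation.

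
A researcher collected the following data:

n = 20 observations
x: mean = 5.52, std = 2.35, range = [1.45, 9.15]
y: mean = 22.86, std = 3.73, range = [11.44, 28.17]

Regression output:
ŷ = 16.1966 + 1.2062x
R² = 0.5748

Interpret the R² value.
About 57.48% of the variability in y is accounted for by the regression on x (R² = 0.5748) — a moderate linear fit.

R² = 1 − SS_res/SS_tot compares the residual scatter to the total scatter of y about its mean.

Here R² = 0.5748:
- Explained: 57.48% of the variation in y
- Unexplained (residual): 100% − 57.48% = 42.52%
- Rule of thumb (below 0.3 weak; 0.3 to below 0.7 moderate; 0.7 and above strong) → moderate

Calculation: R² = 1 − (SS_res / SS_tot), where SS_res is the sum of squared residuals and SS_tot the total sum of squares.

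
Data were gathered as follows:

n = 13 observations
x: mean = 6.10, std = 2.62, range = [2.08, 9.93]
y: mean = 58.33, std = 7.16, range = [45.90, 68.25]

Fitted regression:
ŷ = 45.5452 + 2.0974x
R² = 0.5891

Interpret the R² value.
About 58.91% of the variability in y is accounted for by the regression on x (R² = 0.5891) — a moderate linear fit.

The coefficient of determination R² is the fraction of the total variation in y that the fitted line accounts for.

Here R² = 0.5891:
- Explained: 58.91% of the variation in y
- Unexplained (residual): 100% − 58.91% = 41.09%
- Rule of thumb (below 0.3 weak; 0.3 to below 0.7 moderate; 0.7 and above strong) → moderate

Note: R² says nothing about causation, and a high R² does not by itself mean the linear form is appropriate — check the residuals.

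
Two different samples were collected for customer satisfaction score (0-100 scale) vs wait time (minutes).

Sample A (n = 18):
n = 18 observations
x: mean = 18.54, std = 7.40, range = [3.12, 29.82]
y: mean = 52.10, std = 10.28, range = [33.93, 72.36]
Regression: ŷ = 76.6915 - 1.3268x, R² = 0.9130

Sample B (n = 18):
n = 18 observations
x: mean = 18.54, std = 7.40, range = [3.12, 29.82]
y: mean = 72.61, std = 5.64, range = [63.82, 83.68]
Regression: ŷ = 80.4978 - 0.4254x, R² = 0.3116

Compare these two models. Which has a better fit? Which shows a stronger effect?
Model A has the better fit (R² = 0.9130 vs 0.3116). Model A shows the stronger effect (|β₁| = 1.3268 vs 0.4254).

Model Comparison:

Goodness of fit (R²):
- Model A: R² = 0.9130 → 91.30% of variance in satisfaction score explained
- Model B: R² = 0.3116 → 31.16% of variance in satisfaction score explained
- 0.9130 > 0.3116 → Model A has the better fit

Which has the larger per-minute effect? (|β₁|)
- Model A: β₁ = -1.3268 → predicted satisfaction score falls 1.3268 points per additional minute of wait time
- Model B: β₁ = -0.4254 → predicted satisfaction score falls 0.4254 points per additional minute of wait time
- |-1.3268| > |-0.4254| → Model A shows the stronger marginal effect

Notes:
- A steeper slope doesn't make a better model if the scatter around the line is large.
- A better fit (higher R²) doesn't necessarily mean a more important relationship.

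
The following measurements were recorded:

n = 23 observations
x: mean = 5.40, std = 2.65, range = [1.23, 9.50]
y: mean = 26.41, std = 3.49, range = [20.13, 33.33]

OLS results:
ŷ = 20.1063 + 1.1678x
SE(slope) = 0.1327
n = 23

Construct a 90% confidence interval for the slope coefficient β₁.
The 90% CI for β₁ is (0.9395, 1.3961)

Confidence interval for the slope:

The 90% CI for β₁ is: β̂₁ ± t*(α/2, n-2) × SE(β̂₁)

Step 1: Find critical t-value
- Confidence level = 0.9
- Degrees of freedom = n - 2 = 23 - 2 = 21
- t*(α/2, 21) = 1.7207

Step 2: Calculate margin of error
Margin = 1.7207 × 0.1327 = 0.2283

Step 3: Construct interval
CI = 1.1678 ± 0.2283
CI = (0.9395, 1.3961)

Interpretation: intervals built this way capture the true β₁ in 90% of repeated samples; here the plausible range for the per-unit effect of x on y is 0.9395 to 1.3961.
The interval does not include 0, suggesting a significant linear relationship.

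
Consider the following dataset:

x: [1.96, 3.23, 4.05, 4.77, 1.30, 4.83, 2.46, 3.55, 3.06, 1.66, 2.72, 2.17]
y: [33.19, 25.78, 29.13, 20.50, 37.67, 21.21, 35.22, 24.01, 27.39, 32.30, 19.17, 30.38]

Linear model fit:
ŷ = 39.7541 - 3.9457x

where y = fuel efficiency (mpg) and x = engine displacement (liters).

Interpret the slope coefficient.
An increase of one liter in engine displacement is associated with a 3.9457 mpg decrease in predicted fuel efficiency.

β₁ = -3.9457 is the change in predicted fuel efficiency (mpg) per additional liter of engine displacement.

Interpretation:
- Engine displacement up by 1 liter → predicted fuel efficiency decreases by 3.9457 mpg
- This is a linear approximation: the same per-unit change is assumed across the whole observed x range

(β₀ = 39.7541 is the fitted value at x = 0 and is not part of the slope interpretation.)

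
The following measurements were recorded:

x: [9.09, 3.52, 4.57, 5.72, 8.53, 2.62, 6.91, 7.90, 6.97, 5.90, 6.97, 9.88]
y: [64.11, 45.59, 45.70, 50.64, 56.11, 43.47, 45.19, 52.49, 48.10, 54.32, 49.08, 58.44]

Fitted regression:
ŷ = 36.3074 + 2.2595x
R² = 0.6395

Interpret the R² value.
About 63.95% of the variability in y is accounted for by the regression on x (R² = 0.6395) — a moderate linear fit.

R² (coefficient of determination) measures the proportion of variance in y explained by the regression model.

Here R² = 0.6395:
- Explained: 63.95% of the variation in y
- Unexplained (residual): 100% − 63.95% = 36.05%
- Rule of thumb (below 0.3 weak; 0.3 to below 0.7 moderate; 0.7 and above strong) → moderate

Note: R² never decreases when predictors are added, so it should not be used alone to compare models of different size.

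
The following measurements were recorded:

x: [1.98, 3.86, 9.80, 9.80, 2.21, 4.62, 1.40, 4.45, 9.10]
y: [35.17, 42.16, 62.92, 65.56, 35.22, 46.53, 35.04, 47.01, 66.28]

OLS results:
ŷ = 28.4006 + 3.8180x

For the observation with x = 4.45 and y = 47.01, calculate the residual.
Residual = 1.6193

The residual is the difference between the actual value and the predicted value:

Residual = y - ŷ

Step 1: Calculate predicted value
ŷ = 28.4006 + 3.8180 × 4.45
ŷ = 45.3907

Step 2: Calculate residual
Residual = 47.01 - 45.3907
Residual = 1.6193

The residual is positive, so the observed y = 47.01 sits above the regression line (the line underestimates it by 1.6193).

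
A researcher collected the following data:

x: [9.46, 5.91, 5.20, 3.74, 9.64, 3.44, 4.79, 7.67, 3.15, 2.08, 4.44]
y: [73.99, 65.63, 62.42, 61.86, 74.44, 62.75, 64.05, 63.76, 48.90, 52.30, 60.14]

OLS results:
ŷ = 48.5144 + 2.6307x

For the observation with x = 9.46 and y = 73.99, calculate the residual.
Residual = 0.5892

The residual is the difference between the actual value and the predicted value:

Residual = y - ŷ

Step 1: Calculate predicted value
ŷ = 48.5144 + 2.6307 × 9.46
ŷ = 73.4008

Step 2: Calculate residual
Residual = 73.99 - 73.4008
Residual = 0.5892

Sign check: y > ŷ, so the point is above the line and the fit underestimates here.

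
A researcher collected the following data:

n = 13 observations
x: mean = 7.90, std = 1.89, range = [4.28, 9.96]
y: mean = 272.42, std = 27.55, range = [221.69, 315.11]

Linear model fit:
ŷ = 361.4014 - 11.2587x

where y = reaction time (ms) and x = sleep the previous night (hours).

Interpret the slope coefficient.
On average, reaction time is about 11.2587 ms lower for every extra hour of sleep.

The slope β₁ = -11.2587 gives the rate at which the fitted reaction time changes with sleep.

Interpretation:
- Sleep up by 1 hour → predicted reaction time decreases by 11.2587 ms
- This is a linear approximation: the same per-unit change is assumed across the whole observed x range
- The slope describes association in these data, not necessarily a causal effect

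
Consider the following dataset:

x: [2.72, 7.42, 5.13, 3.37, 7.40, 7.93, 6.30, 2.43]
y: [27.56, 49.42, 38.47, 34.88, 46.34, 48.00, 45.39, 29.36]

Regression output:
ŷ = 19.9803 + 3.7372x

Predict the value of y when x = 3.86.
ŷ = 34.4059

Plug x = 3.86 into the fitted line:

ŷ = 19.9803 + 3.7372 × 3.86
ŷ = 19.9803 + 14.4256
ŷ = 34.4059

This is a point prediction; actual observations scatter around it by roughly the residual standard deviation.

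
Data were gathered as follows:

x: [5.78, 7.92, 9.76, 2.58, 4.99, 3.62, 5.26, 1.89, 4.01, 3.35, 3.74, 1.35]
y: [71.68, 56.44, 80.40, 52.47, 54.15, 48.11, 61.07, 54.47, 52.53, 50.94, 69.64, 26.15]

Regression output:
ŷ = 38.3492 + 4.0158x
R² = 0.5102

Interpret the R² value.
R² = 0.5102 means 51.02% of the variation in y is explained by the linear relationship with x. This indicates a moderate fit.

R² = 1 − SS_res/SS_tot compares the residual scatter to the total scatter of y about its mean.

Here R² = 0.5102:
- Explained: 51.02% of the variation in y
- Unexplained (residual): 100% − 51.02% = 48.98%
- Rule of thumb (below 0.3 weak; 0.3 to below 0.7 moderate; 0.7 and above strong) → moderate

Equivalently, for simple linear regression R² = r², so |r| = √0.5102 ≈ 0.7143.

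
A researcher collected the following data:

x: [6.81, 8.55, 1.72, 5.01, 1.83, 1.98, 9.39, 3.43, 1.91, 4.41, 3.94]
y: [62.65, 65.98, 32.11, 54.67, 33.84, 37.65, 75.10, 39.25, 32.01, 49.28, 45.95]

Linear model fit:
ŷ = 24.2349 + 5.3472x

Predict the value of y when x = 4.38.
ŷ = 47.6556

x = 4.38 lies inside the observed range [1.72, 9.39], so the fitted equation applies directly:

ŷ = 24.2349 + 5.3472 × 4.38
ŷ = 24.2349 + 23.4207
ŷ = 47.6556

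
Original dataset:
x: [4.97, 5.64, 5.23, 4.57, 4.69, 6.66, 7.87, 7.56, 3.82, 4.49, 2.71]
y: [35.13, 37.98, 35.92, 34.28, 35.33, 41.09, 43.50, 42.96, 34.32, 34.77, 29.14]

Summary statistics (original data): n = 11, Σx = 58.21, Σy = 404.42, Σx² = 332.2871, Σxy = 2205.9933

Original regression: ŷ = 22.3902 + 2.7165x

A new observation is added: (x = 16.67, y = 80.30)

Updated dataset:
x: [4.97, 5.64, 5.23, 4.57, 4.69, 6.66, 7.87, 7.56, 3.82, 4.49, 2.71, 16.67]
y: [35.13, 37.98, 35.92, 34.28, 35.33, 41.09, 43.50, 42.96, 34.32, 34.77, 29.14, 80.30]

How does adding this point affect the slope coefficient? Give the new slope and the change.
The slope changes from 2.7165 to 3.6379 (change of +0.9214, or +33.9%).

x = 16.67 lies well outside the original x-range [2.71, 7.87] (x̄ ≈ 5.29), so this observation has high leverage and can move the slope substantially.

Step 1: Update the sums with the new point (n goes from 11 to 12)
Σx  = 58.21 + 16.67 = 74.88
Σy  = 404.42 + 80.30 = 484.72
Σx² = 332.2871 + 16.67² = 332.2871 + 277.8889 = 610.1760
Σxy = 2205.9933 + 16.67×80.30 = 2205.9933 + 1338.6010 = 3544.5943

Step 2: Recompute the slope with b₁ = (nΣxy − ΣxΣy) / (nΣx² − (Σx)²)
Numerator   = 12×3544.5943 − 74.88×484.72 = 42535.1316 − 36295.8336 = 6239.2980
Denominator = 12×610.1760 − 74.88² = 7322.1120 − 5607.0144 = 1715.0976
b₁(new) = 6239.2980 / 1715.0976 = 3.6379

(Same formula on the original sums: (11×2205.9933 − 58.21×404.42) / (11×332.2871 − 58.21²) = 724.6381 / 266.7540 = 2.7165, matching the given fit.)

Step 3: Change in slope
Δβ₁ = 3.6379 − 2.7165 = +0.9214
Relative change = +0.9214 / 2.7165 × 100% = +33.9%
→ the slope increases when the point is added.

A high-leverage point only changes the slope if it is off the original line; here y = 80.30 is above the original trend, so the slope increases.
In practice: check such a point for data-entry or measurement error.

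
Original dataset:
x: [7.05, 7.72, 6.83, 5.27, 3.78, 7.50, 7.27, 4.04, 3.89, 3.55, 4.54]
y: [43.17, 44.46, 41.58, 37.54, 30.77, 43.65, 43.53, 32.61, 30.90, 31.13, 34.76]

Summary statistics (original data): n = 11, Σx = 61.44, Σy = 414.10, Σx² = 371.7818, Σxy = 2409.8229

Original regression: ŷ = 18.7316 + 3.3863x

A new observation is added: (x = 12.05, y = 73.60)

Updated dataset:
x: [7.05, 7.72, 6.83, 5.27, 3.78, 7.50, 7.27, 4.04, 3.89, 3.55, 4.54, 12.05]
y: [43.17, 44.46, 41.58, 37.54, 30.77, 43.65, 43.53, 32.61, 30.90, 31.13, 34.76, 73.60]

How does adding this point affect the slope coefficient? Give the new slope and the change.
Adding the point moves β₁ from 3.3863 to 4.6317, i.e. it increases by 1.2454 (+36.8%).

x = 12.05 lies well outside the original x-range [3.55, 7.72] (x̄ ≈ 5.59), so this observation has high leverage and can move the slope substantially.

Step 1: Update the sums with the new point (n goes from 11 to 12)
Σx  = 61.44 + 12.05 = 73.49
Σy  = 414.10 + 73.60 = 487.70
Σx² = 371.7818 + 12.05² = 371.7818 + 145.2025 = 516.9843
Σxy = 2409.8229 + 12.05×73.60 = 2409.8229 + 886.8800 = 3296.7029

Step 2: Recompute the slope with b₁ = (nΣxy − ΣxΣy) / (nΣx² − (Σx)²)
Numerator   = 12×3296.7029 − 73.49×487.70 = 39560.4348 − 35841.0730 = 3719.3618
Denominator = 12×516.9843 − 73.49² = 6203.8116 − 5400.7801 = 803.0315
b₁(new) = 3719.3618 / 803.0315 = 4.6317

(Same formula on the original sums: (11×2409.8229 − 61.44×414.10) / (11×371.7818 − 61.44²) = 1065.7479 / 314.7262 = 3.3863, matching the given fit.)

Step 3: Change in slope
Δβ₁ = 4.6317 − 3.3863 = +1.2454
Relative change = +1.2454 / 3.3863 × 100% = +36.8%
→ the slope increases when the point is added.

A high-leverage point only changes the slope if it is off the original line; here y = 73.60 is above the original trend, so the slope increases.
In practice: examine leverage (hᵢ) and Cook's distance rather than deleting it automatically; refit with and without it and report both if conclusions differ.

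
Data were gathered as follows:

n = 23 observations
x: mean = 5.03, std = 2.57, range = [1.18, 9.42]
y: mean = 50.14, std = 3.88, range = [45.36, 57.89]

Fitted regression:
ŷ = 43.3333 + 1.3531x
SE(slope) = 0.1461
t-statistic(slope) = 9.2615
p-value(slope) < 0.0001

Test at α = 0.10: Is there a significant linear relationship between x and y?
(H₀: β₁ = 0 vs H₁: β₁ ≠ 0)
Since p-value < 0.0001 < α = 0.10, reject H₀ — the slope is significantly different from 0.

Hypothesis test for the slope coefficient:

H₀: β₁ = 0 (no linear relationship)
H₁: β₁ ≠ 0 (linear relationship exists)

Test statistic: t = β̂₁ / SE(β̂₁) = 1.3531 / 0.1461 = 9.2615

p < 0.0001: how often a slope estimate this far from 0 (in SE units) would arise by chance if β₁ were truly 0.

Decision rule: reject H₀ if p-value < α.
p-value < 0.0001 < α = 0.10 → reject H₀.

At α = 0.10 the data do provide convincing evidence of a nonzero slope.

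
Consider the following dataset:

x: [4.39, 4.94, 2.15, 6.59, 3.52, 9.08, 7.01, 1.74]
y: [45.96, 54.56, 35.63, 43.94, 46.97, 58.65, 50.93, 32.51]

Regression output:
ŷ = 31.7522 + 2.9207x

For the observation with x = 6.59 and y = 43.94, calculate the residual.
Residual = -7.0596

The residual is the difference between the actual value and the predicted value:

Residual = y - ŷ

Step 1: Calculate predicted value
ŷ = 31.7522 + 2.9207 × 6.59
ŷ = 50.9996

Step 2: Calculate residual
Residual = 43.94 - 50.9996
Residual = -7.0596

Interpretation: the model overestimates the actual value by 7.0596 at this point (negative residual → observation lies below the fitted line).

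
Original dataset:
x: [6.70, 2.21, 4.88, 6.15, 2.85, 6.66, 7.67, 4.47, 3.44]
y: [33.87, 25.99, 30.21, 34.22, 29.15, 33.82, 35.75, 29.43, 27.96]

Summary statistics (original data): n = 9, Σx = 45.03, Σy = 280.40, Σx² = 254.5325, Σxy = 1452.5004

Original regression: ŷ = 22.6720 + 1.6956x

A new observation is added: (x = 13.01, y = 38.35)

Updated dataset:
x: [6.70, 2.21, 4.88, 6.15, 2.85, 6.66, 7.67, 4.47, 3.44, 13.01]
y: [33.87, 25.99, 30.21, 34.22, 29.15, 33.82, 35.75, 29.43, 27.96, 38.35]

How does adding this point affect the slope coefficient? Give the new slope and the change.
The slope changes from 1.6956 to 1.1666 (change of -0.5290, or -31.2%).

x = 13.01 lies well outside the original x-range [2.21, 7.67] (x̄ ≈ 5.00), so this observation has high leverage and can move the slope substantially.

Step 1: Update the sums with the new point (n goes from 9 to 10)
Σx  = 45.03 + 13.01 = 58.04
Σy  = 280.40 + 38.35 = 318.75
Σx² = 254.5325 + 13.01² = 254.5325 + 169.2601 = 423.7926
Σxy = 1452.5004 + 13.01×38.35 = 1452.5004 + 498.9335 = 1951.4339

Step 2: Recompute the slope with b₁ = (nΣxy − ΣxΣy) / (nΣx² − (Σx)²)
Numerator   = 10×1951.4339 − 58.04×318.75 = 19514.3390 − 18500.2500 = 1014.0890
Denominator = 10×423.7926 − 58.04² = 4237.9260 − 3368.6416 = 869.2844
b₁(new) = 1014.0890 / 869.2844 = 1.1666

(Same formula on the original sums: (9×1452.5004 − 45.03×280.40) / (9×254.5325 − 45.03²) = 446.0916 / 263.0916 = 1.6956, matching the given fit.)

Step 3: Change in slope
Δβ₁ = 1.1666 − 1.6956 = -0.5290
Relative change = -0.5290 / 1.6956 × 100% = -31.2%
→ the slope decreases when the point is added.

A high-leverage point only changes the slope if it is off the original line; here y = 38.35 is below the original trend, so the slope decreases.
In practice: check such a point for data-entry or measurement error.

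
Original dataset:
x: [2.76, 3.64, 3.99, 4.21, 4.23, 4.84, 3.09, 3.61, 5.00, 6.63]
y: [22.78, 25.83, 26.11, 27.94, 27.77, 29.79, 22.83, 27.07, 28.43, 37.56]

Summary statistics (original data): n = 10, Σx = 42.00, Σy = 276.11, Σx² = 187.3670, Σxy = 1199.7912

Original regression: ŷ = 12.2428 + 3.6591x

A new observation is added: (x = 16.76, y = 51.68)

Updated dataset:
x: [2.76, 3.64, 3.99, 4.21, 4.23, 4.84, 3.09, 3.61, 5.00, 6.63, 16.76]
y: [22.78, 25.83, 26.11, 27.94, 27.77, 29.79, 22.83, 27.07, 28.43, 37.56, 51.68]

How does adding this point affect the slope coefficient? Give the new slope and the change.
New slope β₁ = 2.0401 versus 3.6591 before: a change of -1.6190 (-44.2%).

x = 16.76 lies well outside the original x-range [2.76, 6.63] (x̄ ≈ 4.20), so this observation has high leverage and can move the slope substantially.

Step 1: Update the sums with the new point (n goes from 10 to 11)
Σx  = 42.00 + 16.76 = 58.76
Σy  = 276.11 + 51.68 = 327.79
Σx² = 187.3670 + 16.76² = 187.3670 + 280.8976 = 468.2646
Σxy = 1199.7912 + 16.76×51.68 = 1199.7912 + 866.1568 = 2065.9480

Step 2: Recompute the slope with b₁ = (nΣxy − ΣxΣy) / (nΣx² − (Σx)²)
Numerator   = 11×2065.9480 − 58.76×327.79 = 22725.4280 − 19260.9404 = 3464.4876
Denominator = 11×468.2646 − 58.76² = 5150.9106 − 3452.7376 = 1698.1730
b₁(new) = 3464.4876 / 1698.1730 = 2.0401

(Same formula on the original sums: (10×1199.7912 − 42.00×276.11) / (10×187.3670 − 42.00²) = 401.2920 / 109.6700 = 3.6591, matching the given fit.)

Step 3: Change in slope
Δβ₁ = 2.0401 − 3.6591 = -1.6190
Relative change = -1.6190 / 3.6591 × 100% = -44.2%
→ the slope decreases when the point is added.

Because the point sits below the extension of the original line at a high-leverage x, it tilts the fit down.
In practice: investigate whether it comes from the same population as the rest of the sample.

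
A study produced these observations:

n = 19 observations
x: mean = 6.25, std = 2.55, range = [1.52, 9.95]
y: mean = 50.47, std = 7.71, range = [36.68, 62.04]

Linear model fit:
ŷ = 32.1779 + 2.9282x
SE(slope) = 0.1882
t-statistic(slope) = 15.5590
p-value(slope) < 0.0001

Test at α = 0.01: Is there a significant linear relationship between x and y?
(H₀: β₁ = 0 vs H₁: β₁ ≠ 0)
Since p-value < 0.0001 < α = 0.01, reject H₀ — the slope is significantly different from 0.

Hypothesis test for the slope coefficient:

H₀: β₁ = 0 (no linear relationship)
H₁: β₁ ≠ 0 (linear relationship exists)

Test statistic: t = β̂₁ / SE(β̂₁) = 2.9282 / 0.1882 = 15.5590

With df = 17, the two-sided p-value for |t| = 15.5590 is <0.0001.

Decision rule: reject H₀ if p-value < α.
p-value < 0.0001 < α = 0.01 → reject H₀.

Conclusion: the linear association between x and y is significant at the 1% level.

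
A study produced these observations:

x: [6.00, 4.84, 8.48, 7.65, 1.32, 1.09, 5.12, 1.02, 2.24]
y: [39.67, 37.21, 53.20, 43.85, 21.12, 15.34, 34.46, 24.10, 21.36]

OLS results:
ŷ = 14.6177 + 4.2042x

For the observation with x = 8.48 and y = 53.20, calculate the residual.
Residual = 2.9307

The residual is the difference between the actual value and the predicted value:

Residual = y - ŷ

Step 1: Calculate predicted value
ŷ = 14.6177 + 4.2042 × 8.48
ŷ = 50.2693

Step 2: Calculate residual
Residual = 53.20 - 50.2693
Residual = 2.9307

Interpretation: the model underestimates the actual value by 2.9307 at this point (positive residual → observation lies above the fitted line).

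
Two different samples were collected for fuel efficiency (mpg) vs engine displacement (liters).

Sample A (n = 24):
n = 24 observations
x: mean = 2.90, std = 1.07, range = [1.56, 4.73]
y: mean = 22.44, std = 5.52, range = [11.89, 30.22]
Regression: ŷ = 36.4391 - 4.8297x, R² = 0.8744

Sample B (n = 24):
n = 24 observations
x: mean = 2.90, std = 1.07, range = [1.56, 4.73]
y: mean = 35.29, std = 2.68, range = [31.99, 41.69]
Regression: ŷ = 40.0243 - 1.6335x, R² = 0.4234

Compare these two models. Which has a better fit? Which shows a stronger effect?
Model A has the better fit (R² = 0.8744 vs 0.4234). Model A shows the stronger effect (|β₁| = 4.8297 vs 1.6335).

Model Comparison:

Which explains more variance? (R²)
- Model A: R² = 0.8744 → 87.44% of variance in fuel efficiency explained
- Model B: R² = 0.4234 → 42.34% of variance in fuel efficiency explained
- 0.8744 > 0.4234 → Model A has the better fit

Which has the larger per-liter effect? (|β₁|)
- Model A: β₁ = -4.8297 → predicted fuel efficiency falls 4.8297 mpg per additional liter of engine displacement
- Model B: β₁ = -1.6335 → predicted fuel efficiency falls 1.6335 mpg per additional liter of engine displacement
- |-4.8297| > |-1.6335| → Model A shows the stronger marginal effect

Note: A steeper slope doesn't make a better model if the scatter around the line is large.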